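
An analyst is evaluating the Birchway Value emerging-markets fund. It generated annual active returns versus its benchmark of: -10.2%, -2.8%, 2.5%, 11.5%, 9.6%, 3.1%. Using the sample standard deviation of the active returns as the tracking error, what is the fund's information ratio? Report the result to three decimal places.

Mean return μ = 13.70 / 6 = 2.2833%
Sample σ = √[Σ(r − μ)² / 5] = √[320.8683 / 5] = √64.1737 = 8.0108%
IR = μ / tracking error = 2.2833 / 8.0108 = 0.2850

0.285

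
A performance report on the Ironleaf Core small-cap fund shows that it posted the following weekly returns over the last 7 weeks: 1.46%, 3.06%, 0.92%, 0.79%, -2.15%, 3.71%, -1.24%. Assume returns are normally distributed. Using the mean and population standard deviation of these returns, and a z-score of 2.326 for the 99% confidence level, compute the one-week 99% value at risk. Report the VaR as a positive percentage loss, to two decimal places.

r̄ = (1.46 + 3.06 + 0.92 + 0.79 − 2.15 + 3.71 − 1.24) / 7 = 0.9357%
Population std dev = √[26.7610 / 7] = 1.9552%
VaR = −(r̄ − z·σ) = −(0.9357 − 2.326 × 1.9552) = −(-3.6121) = 3.6121%

3.61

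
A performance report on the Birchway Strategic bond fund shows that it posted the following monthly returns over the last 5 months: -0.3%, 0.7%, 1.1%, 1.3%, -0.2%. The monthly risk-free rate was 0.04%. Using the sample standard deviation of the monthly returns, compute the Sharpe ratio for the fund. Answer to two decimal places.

Mean return r̄ = 2.60 / 5 = 0.5200%
Sample σ = √[Σ(r − r̄)² / 4] = √[2.1680 / 4] = √0.5420 = 0.7362%
Sharpe = (r̄ − rf) / σ = (0.5200 − 0.04) / 0.7362 = 0.4800 / 0.7362 = 0.6520

0.65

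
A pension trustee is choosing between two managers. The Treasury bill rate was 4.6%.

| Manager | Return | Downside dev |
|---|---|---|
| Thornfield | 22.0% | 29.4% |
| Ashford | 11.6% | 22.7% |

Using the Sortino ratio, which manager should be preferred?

Thornfield

Thornfield: Sortino ratio = (22.0% − 4.6%) / 29.4% = 0.592
Ashford: Sortino ratio = (11.6% − 4.6%) / 22.7% = 0.308
Highest: Thornfield (0.592).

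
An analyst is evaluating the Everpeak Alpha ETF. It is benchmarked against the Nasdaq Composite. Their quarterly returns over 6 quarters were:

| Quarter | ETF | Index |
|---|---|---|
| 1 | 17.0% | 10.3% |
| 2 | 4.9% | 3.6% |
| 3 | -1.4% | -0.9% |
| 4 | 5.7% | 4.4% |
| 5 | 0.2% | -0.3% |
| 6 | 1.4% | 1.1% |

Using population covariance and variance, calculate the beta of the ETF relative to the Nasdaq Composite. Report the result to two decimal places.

r̄p = 4.6333%,  r̄m = 3.0333%
Cov = Σ(rp − r̄p)(rm − r̄m) / 6 = 22.7056
Var(rm) = Σ(rm − r̄m)² / 6 = 14.2189
β = Cov / Var = 22.7056 / 14.2189 = 1.5969

1.60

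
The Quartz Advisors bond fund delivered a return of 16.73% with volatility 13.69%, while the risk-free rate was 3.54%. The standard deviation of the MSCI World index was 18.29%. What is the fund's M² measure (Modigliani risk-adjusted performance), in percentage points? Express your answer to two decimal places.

Sharpe = (Rp − Rf) / σp = (16.73% − 3.54%) / 13.69% = 0.9635
M² = Rf + Sharpe × σm = 3.54% + 0.9635 × 18.29% = 21.1624%

21.16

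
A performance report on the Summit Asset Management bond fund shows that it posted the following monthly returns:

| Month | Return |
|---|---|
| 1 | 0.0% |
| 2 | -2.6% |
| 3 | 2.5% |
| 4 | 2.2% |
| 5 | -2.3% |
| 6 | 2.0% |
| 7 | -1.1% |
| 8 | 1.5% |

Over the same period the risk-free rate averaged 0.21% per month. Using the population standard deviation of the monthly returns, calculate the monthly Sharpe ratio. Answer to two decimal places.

0.03

r̄ = (0 − 2.6 + 2.5 + 2.2 − 2.3 + 2 − 1.1 + 1.5) / 8 = 2.20 / 8 = 0.2750%
Population σ = √[Σ(r − r̄)² / 8] = √[29.9950 / 8] = √3.7494 = 1.9363%
Sharpe = (r̄ − rf) / σ = (0.2750 − 0.21) / 1.9363 = 0.0650 / 1.9363 = 0.0336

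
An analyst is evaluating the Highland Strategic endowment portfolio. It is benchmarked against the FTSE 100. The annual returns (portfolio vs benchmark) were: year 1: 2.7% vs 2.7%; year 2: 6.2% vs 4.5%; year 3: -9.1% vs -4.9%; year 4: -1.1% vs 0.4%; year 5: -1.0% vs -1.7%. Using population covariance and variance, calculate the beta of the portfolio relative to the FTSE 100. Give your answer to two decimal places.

1.50

r̄p = -0.4600%,  r̄m = 0.2000%
Cov = Σ(rp − r̄p)(rm − r̄m) / 5 = 16.3000
Var(rm) = Σ(rm − r̄m)² / 5 = 10.8800
β = Cov / Var = 16.3000 / 10.8800 = 1.4982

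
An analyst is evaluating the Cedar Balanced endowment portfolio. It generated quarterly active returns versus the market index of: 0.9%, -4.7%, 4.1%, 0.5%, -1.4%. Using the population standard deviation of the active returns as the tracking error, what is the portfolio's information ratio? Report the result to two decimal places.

r̄ = (0.9 − 4.7 + 4.1 + 0.5 − 1.4) / 5 = -0.60 / 5 = -0.1200%
Σ(r − r̄)² = (0.9 − (-0.1200))² + (-4.7 − (-0.1200))² + … = 41.8480
σ = √[41.8480 / 5] = 2.8930%
IR = r̄ / tracking error = -0.1200 / 2.8930 = -0.0415

-0.04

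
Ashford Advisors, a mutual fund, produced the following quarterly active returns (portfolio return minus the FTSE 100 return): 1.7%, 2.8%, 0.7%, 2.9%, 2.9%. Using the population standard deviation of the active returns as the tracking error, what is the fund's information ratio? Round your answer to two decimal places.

μ = (1.7 + 2.8 + 0.7 + 2.9 + 2.9) / 5 = 11.00 / 5 = 2.2000%
Σ(r − μ)² = 3.8400; population σ = √(3.8400/5) = 0.8764%
IR = μ / tracking error = 2.2000 / 0.8764 = 2.5103

2.51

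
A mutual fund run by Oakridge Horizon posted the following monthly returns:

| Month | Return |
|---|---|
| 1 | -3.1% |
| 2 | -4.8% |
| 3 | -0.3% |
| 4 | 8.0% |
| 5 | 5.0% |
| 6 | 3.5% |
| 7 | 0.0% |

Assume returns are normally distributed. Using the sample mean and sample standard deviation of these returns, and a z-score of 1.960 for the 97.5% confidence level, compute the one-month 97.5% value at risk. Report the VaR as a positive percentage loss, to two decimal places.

7.73

Mean return r̄ = 8.30 / 7 = 1.1857%
Sample σ = √[Σ(r − r̄)² / 6] = √[124.1486 / 6] = √20.6914 = 4.5488%
VaR = −(r̄ − z·σ) = −(1.1857 − 1.960 × 4.5488) = −(-7.7299) = 7.7299%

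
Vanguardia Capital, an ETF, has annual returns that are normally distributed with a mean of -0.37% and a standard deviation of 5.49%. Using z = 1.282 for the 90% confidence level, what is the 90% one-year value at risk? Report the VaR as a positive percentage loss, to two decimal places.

VaR (as % loss) = −(μ − z·σ) = −(-0.37% − 1.282 × 5.49%) = −(-7.40818%) = 7.40818%

7.41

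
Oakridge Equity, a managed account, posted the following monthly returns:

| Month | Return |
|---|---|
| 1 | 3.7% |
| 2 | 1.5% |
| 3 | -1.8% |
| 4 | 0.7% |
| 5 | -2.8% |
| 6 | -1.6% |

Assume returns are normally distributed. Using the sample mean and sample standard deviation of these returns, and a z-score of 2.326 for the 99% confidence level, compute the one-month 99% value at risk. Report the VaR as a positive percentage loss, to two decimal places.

Mean return r̄ = -0.30 / 6 = -0.0500%
Σ(r − r̄)² = (3.7 − (-0.0500))² + (1.5 − (-0.0500))² + (-1.8 − (-0.0500))² + … = 30.0550
σ = √[30.0550 / 5] = 2.4517%
VaR = −(r̄ − z·σ) = −(-0.0500 − 2.326 × 2.4517) = −(-5.7527) = 5.7527%

5.75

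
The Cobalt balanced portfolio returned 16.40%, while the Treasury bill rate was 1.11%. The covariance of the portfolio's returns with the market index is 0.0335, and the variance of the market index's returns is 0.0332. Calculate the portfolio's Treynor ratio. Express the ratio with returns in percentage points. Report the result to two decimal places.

β = Cov / Var = 0.0335 / 0.0332 = 1.0090
Treynor = (Rp − Rf) / β = (16.40% − 1.11%) / 1.0090 = 15.29 / 1.0090 = 15.1536

15.15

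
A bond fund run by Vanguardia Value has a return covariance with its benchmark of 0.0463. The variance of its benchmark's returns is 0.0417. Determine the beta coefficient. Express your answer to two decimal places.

β = Cov(Rp, Rm) / Var(Rm) = 0.0463 / 0.0417 = 1.1103

1.11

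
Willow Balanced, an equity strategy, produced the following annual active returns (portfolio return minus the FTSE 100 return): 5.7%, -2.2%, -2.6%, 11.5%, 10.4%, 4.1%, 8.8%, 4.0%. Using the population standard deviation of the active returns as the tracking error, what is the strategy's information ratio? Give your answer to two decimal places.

1.00

r̄ = (5.7 − 2.2 − 2.6 + 11.5 + 10.4 + 4.1 + 8.8 + 4) / 8 = 4.9625%
Population σ = √[Σ(r − r̄)² / 8] = √[197.7388 / 8] = √24.7174 = 4.9717%
IR = r̄ / tracking error = 4.9625 / 4.9717 = 0.9981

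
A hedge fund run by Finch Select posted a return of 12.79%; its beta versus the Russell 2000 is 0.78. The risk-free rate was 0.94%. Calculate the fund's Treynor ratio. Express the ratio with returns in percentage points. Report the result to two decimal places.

15.19

Treynor = (Rp − Rf) / β = (12.79% − 0.94%) / 0.78 = 11.85 / 0.78 = 15.1923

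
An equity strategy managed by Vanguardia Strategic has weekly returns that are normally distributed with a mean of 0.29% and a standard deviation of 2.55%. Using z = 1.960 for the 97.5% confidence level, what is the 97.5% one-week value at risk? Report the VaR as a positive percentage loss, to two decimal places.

4.71

VaR (as % loss) = −(μ − z·σ) = −(0.29% − 1.960 × 2.55%) = −(-4.7080%) = 4.7080%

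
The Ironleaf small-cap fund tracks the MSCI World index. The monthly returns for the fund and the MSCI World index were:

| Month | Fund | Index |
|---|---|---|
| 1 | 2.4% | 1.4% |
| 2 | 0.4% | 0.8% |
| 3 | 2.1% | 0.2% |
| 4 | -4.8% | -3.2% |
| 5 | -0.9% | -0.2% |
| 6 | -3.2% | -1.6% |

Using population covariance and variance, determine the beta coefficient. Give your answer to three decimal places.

1.604

r̄p = -0.6667%,  r̄m = -0.4333%
Cov = Σ(rp − r̄p)(rm − r̄m) / 6 = 3.8378
Var(rm) = Σ(rm − r̄m)² / 6 = 2.3922
β = Cov / Var = 3.8378 / 2.3922 = 1.6043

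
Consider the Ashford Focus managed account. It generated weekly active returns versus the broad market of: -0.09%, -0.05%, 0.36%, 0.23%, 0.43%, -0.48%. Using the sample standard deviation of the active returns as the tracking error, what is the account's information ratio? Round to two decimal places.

0.20

μ = (-0.09 − 0.05 + 0.36 + 0.23 + 0.43 − 0.48) / 6 = 0.0667%
Σ(r − μ)² = (-0.09 − 0.0667)² + (-0.05 − 0.0667)² + … = 0.5817
sample σ = √(0.5817 / 5) = √0.1163 = 0.3410%
IR = μ / tracking error = 0.0667 / 0.3410 = 0.1956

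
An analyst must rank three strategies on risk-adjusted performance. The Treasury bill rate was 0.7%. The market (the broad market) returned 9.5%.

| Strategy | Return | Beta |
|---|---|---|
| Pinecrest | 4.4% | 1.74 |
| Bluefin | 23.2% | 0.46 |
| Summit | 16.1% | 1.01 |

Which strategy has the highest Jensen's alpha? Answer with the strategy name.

Pinecrest: α = 4.4% − [0.7% + 1.74 × (9.5% − 0.7%)] = -11.612
Bluefin: α = 23.2% − [0.7% + 0.46 × (9.5% − 0.7%)] = 18.452
Summit: α = 16.1% − [0.7% + 1.01 × (9.5% − 0.7%)] = 6.512
Highest: Bluefin (18.452).

Bluefin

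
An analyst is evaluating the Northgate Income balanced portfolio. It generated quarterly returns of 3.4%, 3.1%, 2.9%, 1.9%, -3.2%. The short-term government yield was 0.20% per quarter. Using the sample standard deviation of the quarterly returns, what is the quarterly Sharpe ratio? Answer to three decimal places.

0.516

r̄ = (3.4 + 3.1 + 2.9 + 1.9 − 3.2) / 5 = 8.10 / 5 = 1.6200%
Σ(r − r̄)² = (3.4 − 1.6200)² + (3.1 − 1.6200)² + … = 30.3080
σ = √[30.3080 / 4] = 2.7526%
Sharpe = (r̄ − rf) / σ = (1.6200 − 0.2) / 2.7526 = 1.4200 / 2.7526 = 0.5159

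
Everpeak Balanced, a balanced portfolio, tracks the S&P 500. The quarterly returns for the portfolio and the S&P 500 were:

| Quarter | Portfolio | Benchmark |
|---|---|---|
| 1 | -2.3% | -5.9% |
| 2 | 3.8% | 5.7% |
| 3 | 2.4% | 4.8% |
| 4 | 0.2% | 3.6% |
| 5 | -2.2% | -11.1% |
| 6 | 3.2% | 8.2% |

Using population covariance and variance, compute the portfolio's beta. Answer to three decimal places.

0.324

r̄p = 0.8500%,  r̄m = 0.8833%
Cov = Σ(rp − r̄p)(rm − r̄m) / 6 = 15.6042
Var(rm) = Σ(rm − r̄m)² / 6 = 48.1781
β = Cov / Var = 15.6042 / 48.1781 = 0.3239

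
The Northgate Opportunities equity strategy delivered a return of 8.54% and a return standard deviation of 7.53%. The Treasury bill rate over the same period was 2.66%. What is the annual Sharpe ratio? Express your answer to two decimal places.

Sharpe = (Rp − Rf) / σp = (8.54% − 2.66%) / 7.53% = 5.88% / 7.53% = 0.7809

0.78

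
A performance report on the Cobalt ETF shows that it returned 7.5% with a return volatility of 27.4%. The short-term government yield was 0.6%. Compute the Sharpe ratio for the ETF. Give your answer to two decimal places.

Sharpe = (Rp − Rf) / σp = (7.5% − 0.6%) / 27.4% = 6.90% / 27.4% = 0.2518

0.25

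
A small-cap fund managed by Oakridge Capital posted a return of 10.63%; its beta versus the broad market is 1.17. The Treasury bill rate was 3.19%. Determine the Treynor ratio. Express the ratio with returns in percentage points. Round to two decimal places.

6.36

Treynor = (Rp − Rf) / β = (10.63% − 3.19%) / 1.17 = 7.44 / 1.17 = 6.3590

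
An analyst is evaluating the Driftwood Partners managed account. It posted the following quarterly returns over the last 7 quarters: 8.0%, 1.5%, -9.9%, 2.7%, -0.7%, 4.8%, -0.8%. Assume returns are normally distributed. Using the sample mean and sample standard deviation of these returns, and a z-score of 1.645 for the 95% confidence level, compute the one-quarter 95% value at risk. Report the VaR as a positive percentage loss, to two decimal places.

8.49

Mean return r̄ = 5.60 / 7 = 0.8000%
Sample σ = √[Σ(r − r̄)² / 6] = √[191.2400 / 6] = √31.8733 = 5.6456%
VaR = −(r̄ − z·σ) = −(0.8000 − 1.645 × 5.6456) = −(-8.4870) = 8.4870%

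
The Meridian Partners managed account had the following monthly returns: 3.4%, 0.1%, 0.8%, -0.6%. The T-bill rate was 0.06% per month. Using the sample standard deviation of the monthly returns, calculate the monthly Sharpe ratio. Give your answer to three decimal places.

0.495

r̄ = (3.4 + 0.1 + 0.8 − 0.6) / 4 = 3.70 / 4 = 0.9250%
Sample σ = √[Σ(r − r̄)² / 3] = √[9.1475 / 3] = √3.0492 = 1.7462%
Sharpe = (r̄ − rf) / σ = (0.9250 − 0.06) / 1.7462 = 0.8650 / 1.7462 = 0.4954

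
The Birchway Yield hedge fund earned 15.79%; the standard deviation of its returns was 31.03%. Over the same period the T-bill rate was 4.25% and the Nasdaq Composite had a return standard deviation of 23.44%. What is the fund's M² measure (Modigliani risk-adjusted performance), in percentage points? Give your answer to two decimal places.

12.97

Sharpe = (Rp − Rf) / σp = (15.79% − 4.25%) / 31.03% = 0.3719
M² = Rf + Sharpe × σm = 4.25% + 0.3719 × 23.44% = 12.9673%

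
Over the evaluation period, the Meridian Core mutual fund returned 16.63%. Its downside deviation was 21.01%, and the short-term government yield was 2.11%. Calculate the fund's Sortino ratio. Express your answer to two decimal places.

0.69

Sortino = (Rp − Rf) / σd = (16.63% − 2.11%) / 21.01% = 14.52% / 21.01% = 0.6911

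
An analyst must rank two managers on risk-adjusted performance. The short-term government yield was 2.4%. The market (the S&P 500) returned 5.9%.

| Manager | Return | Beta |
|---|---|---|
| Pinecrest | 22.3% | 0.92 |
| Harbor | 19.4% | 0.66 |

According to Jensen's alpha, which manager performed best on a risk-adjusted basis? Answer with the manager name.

Pinecrest

Pinecrest: α = 22.3% − [2.4% + 0.92 × (5.9% − 2.4%)] = 16.680
Harbor: α = 19.4% − [2.4% + 0.66 × (5.9% − 2.4%)] = 14.690
Highest: Pinecrest (16.680).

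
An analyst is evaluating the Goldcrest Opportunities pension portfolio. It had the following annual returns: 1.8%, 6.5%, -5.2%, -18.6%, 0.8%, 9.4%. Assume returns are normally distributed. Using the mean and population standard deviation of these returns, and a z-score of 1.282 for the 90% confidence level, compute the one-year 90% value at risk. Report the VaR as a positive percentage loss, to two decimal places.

r̄ = (1.8 + 6.5 − 5.2 − 18.6 + 0.8 + 9.4) / 6 = -5.30 / 6 = -0.8833%
Population std dev = √[502.8083 / 6] = 9.1543%
VaR = −(r̄ − z·σ) = −(-0.8833 − 1.282 × 9.1543) = −(-12.6191) = 12.6191%

12.62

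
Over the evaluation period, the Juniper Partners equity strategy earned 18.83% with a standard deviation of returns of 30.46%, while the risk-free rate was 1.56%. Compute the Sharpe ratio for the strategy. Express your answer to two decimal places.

Sharpe = (Rp − Rf) / σp = (18.83% − 1.56%) / 30.46% = 17.27% / 30.46% = 0.5670

0.57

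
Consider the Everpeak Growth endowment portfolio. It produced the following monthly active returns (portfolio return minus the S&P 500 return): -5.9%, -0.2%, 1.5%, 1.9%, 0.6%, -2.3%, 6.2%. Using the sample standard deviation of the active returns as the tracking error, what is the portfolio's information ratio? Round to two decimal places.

0.07

r̄ = (-5.9 − 0.2 + 1.5 + 1.9 + 0.6 − 2.3 + 6.2) / 7 = 0.2571%
Σ(r − r̄)² = 84.3371; sample σ = √(84.3371/6) = 3.7492%
IR = r̄ / tracking error = 0.2571 / 3.7492 = 0.0686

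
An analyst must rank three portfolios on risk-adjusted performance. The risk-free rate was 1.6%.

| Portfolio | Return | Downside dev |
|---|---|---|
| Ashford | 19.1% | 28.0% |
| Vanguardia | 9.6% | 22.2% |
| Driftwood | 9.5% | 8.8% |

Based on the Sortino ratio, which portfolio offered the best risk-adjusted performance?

Driftwood

Ashford: Sortino ratio = (19.1% − 1.6%) / 28.0% = 0.625
Vanguardia: Sortino ratio = (9.6% − 1.6%) / 22.2% = 0.360
Driftwood: Sortino ratio = (9.5% − 1.6%) / 8.8% = 0.898
Highest: Driftwood (0.898).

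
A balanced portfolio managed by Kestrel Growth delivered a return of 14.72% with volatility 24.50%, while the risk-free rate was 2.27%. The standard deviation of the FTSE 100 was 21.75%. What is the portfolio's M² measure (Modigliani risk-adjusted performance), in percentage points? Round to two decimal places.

Sharpe = (Rp − Rf) / σp = (14.72% − 2.27%) / 24.50% = 0.5082
M² = Rf + Sharpe × σm = 2.27% + 0.5082 × 21.75% = 13.3234%

13.32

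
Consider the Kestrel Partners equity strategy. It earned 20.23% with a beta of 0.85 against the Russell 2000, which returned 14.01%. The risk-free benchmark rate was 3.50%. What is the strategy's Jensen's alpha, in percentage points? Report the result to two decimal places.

CAPM expected return = Rf + β(Rm − Rf) = 3.50% + 0.85 × (14.01% − 3.50%) = 3.5 + 0.85 × 10.51 = 12.4335%
Jensen's α = Rp − E[R] = 20.23% − 12.4335% = 7.7965

7.80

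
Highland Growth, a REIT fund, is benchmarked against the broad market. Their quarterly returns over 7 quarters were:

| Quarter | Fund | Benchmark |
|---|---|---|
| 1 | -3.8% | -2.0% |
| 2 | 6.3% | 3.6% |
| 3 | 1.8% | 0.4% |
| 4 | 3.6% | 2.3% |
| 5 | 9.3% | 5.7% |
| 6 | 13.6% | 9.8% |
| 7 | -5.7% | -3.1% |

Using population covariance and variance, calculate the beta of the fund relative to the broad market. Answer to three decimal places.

r̄p = 3.5857%,  r̄m = 2.3857%
Cov = Σ(rp − r̄p)(rm − r̄m) / 7 = 26.1941
Var(rm) = Σ(rm − r̄m)² / 7 = 17.2441
β = Cov / Var = 26.1941 / 17.2441 = 1.5190

1.519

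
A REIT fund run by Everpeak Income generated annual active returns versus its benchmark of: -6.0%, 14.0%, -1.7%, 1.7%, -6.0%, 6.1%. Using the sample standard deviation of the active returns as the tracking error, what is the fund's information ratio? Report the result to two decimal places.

0.17

Mean return r̄ = 8.10 / 6 = 1.3500%
Σ(r − r̄)² = (-6 − 1.3500)² + (14 − 1.3500)² + … = 300.0550
σ = √[300.0550 / 5] = 7.7467%
IR = r̄ / tracking error = 1.3500 / 7.7467 = 0.1743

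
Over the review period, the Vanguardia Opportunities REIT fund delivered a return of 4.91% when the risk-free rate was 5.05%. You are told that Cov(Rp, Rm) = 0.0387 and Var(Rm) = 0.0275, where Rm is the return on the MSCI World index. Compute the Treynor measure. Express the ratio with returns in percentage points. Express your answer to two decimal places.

β = Cov / Var = 0.0387 / 0.0275 = 1.4073
Treynor = (Rp − Rf) / β = (4.91% − 5.05%) / 1.4073 = -0.14 / 1.4073 = -0.0995

-0.10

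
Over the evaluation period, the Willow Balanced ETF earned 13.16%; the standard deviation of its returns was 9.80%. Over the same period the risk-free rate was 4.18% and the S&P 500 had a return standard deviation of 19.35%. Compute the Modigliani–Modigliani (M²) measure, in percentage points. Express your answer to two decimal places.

Sharpe = (Rp − Rf) / σp = (13.16% − 4.18%) / 9.80% = 0.9163
M² = Rf + Sharpe × σm = 4.18% + 0.9163 × 19.35% = 21.9104%

21.91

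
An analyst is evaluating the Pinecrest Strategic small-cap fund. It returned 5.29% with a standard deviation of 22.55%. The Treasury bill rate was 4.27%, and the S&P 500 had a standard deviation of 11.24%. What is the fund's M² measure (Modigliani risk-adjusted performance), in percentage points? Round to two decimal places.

Sharpe = (Rp − Rf) / σp = (5.29% − 4.27%) / 22.55% = 0.0452
M² = Rf + Sharpe × σm = 4.27% + 0.0452 × 11.24% = 4.7780%

4.78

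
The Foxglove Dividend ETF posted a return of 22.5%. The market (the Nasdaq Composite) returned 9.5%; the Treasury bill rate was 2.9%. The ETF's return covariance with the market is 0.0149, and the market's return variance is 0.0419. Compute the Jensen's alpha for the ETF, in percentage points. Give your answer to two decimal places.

17.25

β = Cov / Var = 0.0149 / 0.0419 = 0.3556
E[R] = Rf + β(Rm − Rf) = 2.9% + 0.3556 × (9.5% − 2.9%) = 5.2470%
α = Rp − E[R] = 22.5% − 5.2470% = 17.2530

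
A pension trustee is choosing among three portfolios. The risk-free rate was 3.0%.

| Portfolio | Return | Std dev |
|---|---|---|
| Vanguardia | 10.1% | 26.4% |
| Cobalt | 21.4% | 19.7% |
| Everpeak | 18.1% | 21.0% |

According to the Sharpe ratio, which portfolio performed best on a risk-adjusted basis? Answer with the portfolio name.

Vanguardia: Sharpe ratio = (10.1% − 3.0%) / 26.4% = 0.269
Cobalt: Sharpe ratio = (21.4% − 3.0%) / 19.7% = 0.934
Everpeak: Sharpe ratio = (18.1% − 3.0%) / 21.0% = 0.719
Highest: Cobalt (0.934).

Cobalt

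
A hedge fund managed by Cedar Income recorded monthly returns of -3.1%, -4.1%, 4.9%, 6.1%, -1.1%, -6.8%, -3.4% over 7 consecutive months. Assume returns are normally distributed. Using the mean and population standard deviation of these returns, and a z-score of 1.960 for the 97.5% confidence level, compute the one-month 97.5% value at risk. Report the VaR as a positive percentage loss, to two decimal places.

9.79

r̄ = (-3.1 − 4.1 + 4.9 + 6.1 − 1.1 − 6.8 − 3.4) / 7 = -1.0714%
Population std dev = √[138.6143 / 7] = 4.4499%
VaR = −(r̄ − z·σ) = −(-1.0714 − 1.960 × 4.4499) = −(-9.7932) = 9.7932%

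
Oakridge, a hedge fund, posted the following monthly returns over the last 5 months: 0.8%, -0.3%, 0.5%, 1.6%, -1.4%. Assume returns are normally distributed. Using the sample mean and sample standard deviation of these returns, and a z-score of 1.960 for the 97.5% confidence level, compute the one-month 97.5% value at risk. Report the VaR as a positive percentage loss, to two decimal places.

r̄ = (0.8 − 0.3 + 0.5 + 1.6 − 1.4) / 5 = 1.20 / 5 = 0.2400%
Sample std dev = √[5.2120 / 4] = 1.1415%
VaR = −(r̄ − z·σ) = −(0.2400 − 1.960 × 1.1415) = −(-1.9973) = 1.9973%

2.00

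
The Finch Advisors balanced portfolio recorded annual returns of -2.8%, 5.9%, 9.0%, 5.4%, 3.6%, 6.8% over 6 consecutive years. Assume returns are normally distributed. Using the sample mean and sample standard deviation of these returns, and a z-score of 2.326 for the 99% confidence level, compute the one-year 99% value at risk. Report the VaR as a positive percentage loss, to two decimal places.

4.79

r̄ = (-2.8 + 5.9 + 9 + 5.4 + 3.6 + 6.8) / 6 = 27.90 / 6 = 4.6500%
Σ(r − r̄)² = (-2.8 − 4.6500)² + (5.9 − 4.6500)² + (9 − 4.6500)² + … = 82.2750
sample σ = √(82.2750 / 5) = √16.4550 = 4.0565%
VaR = −(r̄ − z·σ) = −(4.6500 − 2.326 × 4.0565) = −(-4.7854) = 4.7854%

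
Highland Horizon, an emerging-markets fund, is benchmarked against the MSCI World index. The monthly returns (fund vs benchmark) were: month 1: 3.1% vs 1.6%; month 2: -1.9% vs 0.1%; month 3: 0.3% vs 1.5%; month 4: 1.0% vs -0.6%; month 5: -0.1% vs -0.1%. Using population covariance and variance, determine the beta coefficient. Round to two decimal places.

0.87

r̄p = 0.4800%,  r̄m = 0.5000%
Cov = Σ(rp − r̄p)(rm − r̄m) / 5 = 0.6860
Var(rm) = Σ(rm − r̄m)² / 5 = 0.7880
β = Cov / Var = 0.6860 / 0.7880 = 0.8706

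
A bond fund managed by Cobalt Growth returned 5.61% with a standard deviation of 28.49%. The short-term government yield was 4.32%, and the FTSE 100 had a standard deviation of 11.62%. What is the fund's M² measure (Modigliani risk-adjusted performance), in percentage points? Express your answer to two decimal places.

Sharpe = (Rp − Rf) / σp = (5.61% − 4.32%) / 28.49% = 0.0453
M² = Rf + Sharpe × σm = 4.32% + 0.0453 × 11.62% = 4.8464%

4.85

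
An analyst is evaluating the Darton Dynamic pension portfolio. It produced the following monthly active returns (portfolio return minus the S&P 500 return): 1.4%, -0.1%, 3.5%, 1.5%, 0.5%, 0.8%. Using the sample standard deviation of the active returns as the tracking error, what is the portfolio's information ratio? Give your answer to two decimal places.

1.02

Mean return μ = 7.60 / 6 = 1.2667%
Σ(r − μ)² = 7.7333; sample σ = √(7.7333/5) = 1.2436%
IR = μ / tracking error = 1.2667 / 1.2436 = 1.0186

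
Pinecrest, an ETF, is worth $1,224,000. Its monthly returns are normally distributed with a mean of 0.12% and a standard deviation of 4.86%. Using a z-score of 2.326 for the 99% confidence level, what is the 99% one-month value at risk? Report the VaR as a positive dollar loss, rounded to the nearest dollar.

$136,897

Return at the 99% tail: μ − z·σ = 0.12% − 2.326 × 4.86% = 0.12 − 11.30436 = -11.18436%
VaR = −(-11.18436%) × $1,224,000 = 11.18436% × $1,224,000 = $136,897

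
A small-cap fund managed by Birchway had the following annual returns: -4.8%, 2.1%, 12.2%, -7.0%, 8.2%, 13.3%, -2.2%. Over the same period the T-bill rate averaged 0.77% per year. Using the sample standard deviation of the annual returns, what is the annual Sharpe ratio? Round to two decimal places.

r̄ = (-4.8 + 2.1 + 12.2 − 7 + 8.2 + 13.3 − 2.2) / 7 = 21.80 / 7 = 3.1143%
Sample σ = √[Σ(r − r̄)² / 6] = √[406.3686 / 6] = √67.7281 = 8.2297%
Sharpe = (r̄ − rf) / σ = (3.1143 − 0.77) / 8.2297 = 2.3443 / 8.2297 = 0.2849

0.28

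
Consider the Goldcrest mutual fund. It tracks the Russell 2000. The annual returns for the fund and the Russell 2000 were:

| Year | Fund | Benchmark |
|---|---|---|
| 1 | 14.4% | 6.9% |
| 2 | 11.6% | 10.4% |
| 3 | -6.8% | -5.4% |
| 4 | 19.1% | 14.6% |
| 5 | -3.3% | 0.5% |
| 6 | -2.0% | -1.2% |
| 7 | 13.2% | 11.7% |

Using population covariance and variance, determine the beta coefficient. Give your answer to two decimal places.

r̄p = 6.6000%,  r̄m = 5.3571%
Cov = Σ(rp − r̄p)(rm − r̄m) / 7 = 63.3243
Var(rm) = Σ(rm − r̄m)² / 7 = 47.9682
β = Cov / Var = 63.3243 / 47.9682 = 1.3201

1.32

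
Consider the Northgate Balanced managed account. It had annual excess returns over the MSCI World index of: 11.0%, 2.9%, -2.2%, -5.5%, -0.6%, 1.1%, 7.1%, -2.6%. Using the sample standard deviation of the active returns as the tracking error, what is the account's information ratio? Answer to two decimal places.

0.26

Mean return μ = 11.20 / 8 = 1.4000%
Sample std dev = √[207.5600 / 7] = 5.4453%
IR = μ / tracking error = 1.4000 / 5.4453 = 0.2571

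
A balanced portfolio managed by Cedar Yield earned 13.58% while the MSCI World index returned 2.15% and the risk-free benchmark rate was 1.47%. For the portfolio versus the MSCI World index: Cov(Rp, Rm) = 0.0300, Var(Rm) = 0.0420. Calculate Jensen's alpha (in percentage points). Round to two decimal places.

β = Cov / Var = 0.0300 / 0.0420 = 0.7143
E[R] = Rf + β(Rm − Rf) = 1.47% + 0.7143 × (2.15% − 1.47%) = 1.9557%
α = Rp − E[R] = 13.58% − 1.9557% = 11.6243

11.62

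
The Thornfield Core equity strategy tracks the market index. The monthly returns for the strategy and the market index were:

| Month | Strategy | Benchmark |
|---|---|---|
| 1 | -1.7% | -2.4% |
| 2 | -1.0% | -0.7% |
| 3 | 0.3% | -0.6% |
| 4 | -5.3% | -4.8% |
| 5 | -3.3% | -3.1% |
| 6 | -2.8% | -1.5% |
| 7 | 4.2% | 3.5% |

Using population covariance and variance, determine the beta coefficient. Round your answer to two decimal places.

1.13

r̄p = -1.3714%,  r̄m = -1.3714%
Cov = Σ(rp − r̄p)(rm − r̄m) / 7 = 6.5720
Var(rm) = Σ(rm − r̄m)² / 7 = 5.7992
β = Cov / Var = 6.5720 / 5.7992 = 1.1333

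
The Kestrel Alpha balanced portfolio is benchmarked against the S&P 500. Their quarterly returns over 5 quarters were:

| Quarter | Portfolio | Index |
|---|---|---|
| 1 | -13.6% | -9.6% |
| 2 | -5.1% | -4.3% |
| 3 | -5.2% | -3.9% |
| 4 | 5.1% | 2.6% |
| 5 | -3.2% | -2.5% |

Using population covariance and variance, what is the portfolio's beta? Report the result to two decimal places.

1.52

r̄p = -4.4000%,  r̄m = -3.5400%
Cov = Σ(rp − r̄p)(rm − r̄m) / 5 = 23.2300
Var(rm) = Σ(rm − r̄m)² / 5 = 15.2424
β = Cov / Var = 23.2300 / 15.2424 = 1.5240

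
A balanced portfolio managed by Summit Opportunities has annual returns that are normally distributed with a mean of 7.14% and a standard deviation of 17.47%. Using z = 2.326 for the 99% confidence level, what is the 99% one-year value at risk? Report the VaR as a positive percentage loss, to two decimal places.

VaR (as % loss) = −(μ − z·σ) = −(7.14% − 2.326 × 17.47%) = −(-33.49522%) = 33.49522%

33.50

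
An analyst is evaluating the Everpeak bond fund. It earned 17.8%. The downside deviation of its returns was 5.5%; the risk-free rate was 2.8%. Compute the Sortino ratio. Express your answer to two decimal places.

2.73

Sortino = (Rp − Rf) / σd = (17.8% − 2.8%) / 5.5% = 15.00% / 5.5% = 2.7273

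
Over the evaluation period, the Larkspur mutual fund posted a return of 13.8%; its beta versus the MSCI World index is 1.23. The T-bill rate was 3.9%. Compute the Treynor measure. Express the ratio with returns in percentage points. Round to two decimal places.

Treynor = (Rp − Rf) / β = (13.8% − 3.9%) / 1.23 = 9.90 / 1.23 = 8.0488

8.05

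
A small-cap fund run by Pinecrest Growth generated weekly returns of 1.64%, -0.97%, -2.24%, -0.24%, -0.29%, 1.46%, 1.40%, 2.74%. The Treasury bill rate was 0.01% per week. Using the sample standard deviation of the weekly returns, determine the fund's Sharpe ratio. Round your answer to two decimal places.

r̄ = (1.64 − 0.97 − 2.24 − 0.24 − 0.29 + 1.46 + 1.4 + 2.74) / 8 = 3.500 / 8 = 0.4375%
Σ(r − r̄)² = (1.64 − 0.4375)² + (-0.97 − 0.4375)² + (-2.24 − 0.4375)² + … = 18.8578
sample σ = √(18.8578 / 7) = √2.6940 = 1.6413%
Sharpe = (r̄ − rf) / σ = (0.4375 − 0.01) / 1.6413 = 0.4275 / 1.6413 = 0.2605

0.26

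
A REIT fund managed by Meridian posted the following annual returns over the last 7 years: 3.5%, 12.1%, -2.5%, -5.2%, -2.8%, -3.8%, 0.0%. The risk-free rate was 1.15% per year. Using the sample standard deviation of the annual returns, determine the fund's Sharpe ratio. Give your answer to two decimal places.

-0.16

r̄ = (3.5 + 12.1 − 2.5 − 5.2 − 2.8 − 3.8 + 0) / 7 = 0.1857%
Σ(r − r̄)² = (3.5 − 0.1857)² + (12.1 − 0.1857)² + (-2.5 − 0.1857)² + … = 213.9886
σ = √[213.9886 / 6] = 5.9720%
Sharpe = (r̄ − rf) / σ = (0.1857 − 1.15) / 5.9720 = -0.9643 / 5.9720 = -0.1615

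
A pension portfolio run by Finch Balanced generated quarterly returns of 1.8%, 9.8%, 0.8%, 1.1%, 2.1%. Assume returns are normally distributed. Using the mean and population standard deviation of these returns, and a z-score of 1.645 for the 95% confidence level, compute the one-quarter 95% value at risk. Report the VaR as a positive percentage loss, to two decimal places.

2.43

Mean return r̄ = 15.60 / 5 = 3.1200%
Population σ = √[Σ(r − r̄)² / 5] = √[56.8680 / 5] = √11.3736 = 3.3725%
VaR = −(r̄ − z·σ) = −(3.1200 − 1.645 × 3.3725) = −(-2.4278) = 2.4278%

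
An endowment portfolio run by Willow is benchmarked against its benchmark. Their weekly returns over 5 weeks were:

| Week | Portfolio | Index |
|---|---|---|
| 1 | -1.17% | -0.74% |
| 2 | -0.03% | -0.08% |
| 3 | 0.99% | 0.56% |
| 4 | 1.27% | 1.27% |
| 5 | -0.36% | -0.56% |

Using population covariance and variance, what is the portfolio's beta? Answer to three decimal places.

r̄p = 0.1400%,  r̄m = 0.0900%
Cov = Σ(rp − r̄p)(rm − r̄m) / 5 = 0.6348
Var(rm) = Σ(rm − r̄m)² / 5 = 0.5507
β = Cov / Var = 0.6348 / 0.5507 = 1.1527

1.153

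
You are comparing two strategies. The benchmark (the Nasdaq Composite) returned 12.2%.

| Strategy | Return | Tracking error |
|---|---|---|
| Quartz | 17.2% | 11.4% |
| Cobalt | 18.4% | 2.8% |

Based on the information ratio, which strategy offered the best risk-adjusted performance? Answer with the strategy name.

Cobalt

Quartz: IR = (17.2% − 12.2%) / 11.4% = 0.439
Cobalt: IR = (18.4% − 12.2%) / 2.8% = 2.214
Highest: Cobalt (2.214).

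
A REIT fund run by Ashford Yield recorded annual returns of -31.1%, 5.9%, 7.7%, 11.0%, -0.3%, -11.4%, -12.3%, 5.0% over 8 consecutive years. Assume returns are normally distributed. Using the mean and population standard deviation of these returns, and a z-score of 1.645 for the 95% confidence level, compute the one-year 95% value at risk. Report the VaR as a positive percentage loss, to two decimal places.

25.01

Mean return r̄ = -25.50 / 8 = -3.1875%
Population σ = √[Σ(r − r̄)² / 8] = √[1407.3688 / 8] = √175.9211 = 13.2635%
VaR = −(r̄ − z·σ) = −(-3.1875 − 1.645 × 13.2635) = −(-25.0060) = 25.0060%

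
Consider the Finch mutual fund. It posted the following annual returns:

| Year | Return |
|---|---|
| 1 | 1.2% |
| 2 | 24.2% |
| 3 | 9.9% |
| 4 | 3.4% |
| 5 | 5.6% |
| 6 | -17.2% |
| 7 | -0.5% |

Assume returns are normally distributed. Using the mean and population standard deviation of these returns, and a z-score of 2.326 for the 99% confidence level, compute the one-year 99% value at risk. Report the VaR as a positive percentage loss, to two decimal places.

22.91

μ = (1.2 + 24.2 + 9.9 + 3.4 + 5.6 − 17.2 − 0.5) / 7 = 3.8000%
Population σ = √[Σ(r − μ)² / 7] = √[923.0200 / 7] = √131.8600 = 11.4830%
VaR = −(μ − z·σ) = −(3.8000 − 2.326 × 11.4830) = −(-22.9095) = 22.9095%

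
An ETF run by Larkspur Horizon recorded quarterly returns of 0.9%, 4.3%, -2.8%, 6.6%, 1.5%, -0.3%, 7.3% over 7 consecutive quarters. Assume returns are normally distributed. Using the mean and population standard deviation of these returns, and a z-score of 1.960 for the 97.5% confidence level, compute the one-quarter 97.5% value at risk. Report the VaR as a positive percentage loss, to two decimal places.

r̄ = (0.9 + 4.3 − 2.8 + 6.6 + 1.5 − 0.3 + 7.3) / 7 = 17.50 / 7 = 2.5000%
Population σ = √[Σ(r − r̄)² / 7] = √[82.5800 / 7] = √11.7971 = 3.4347%
VaR = −(r̄ − z·σ) = −(2.5000 − 1.960 × 3.4347) = −(-4.2320) = 4.2320%

4.23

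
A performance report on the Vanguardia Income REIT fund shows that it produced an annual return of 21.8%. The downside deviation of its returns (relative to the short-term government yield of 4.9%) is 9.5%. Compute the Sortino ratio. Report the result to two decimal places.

1.78

Sortino = (Rp − Rf) / σd = (21.8% − 4.9%) / 9.5% = 16.90% / 9.5% = 1.7789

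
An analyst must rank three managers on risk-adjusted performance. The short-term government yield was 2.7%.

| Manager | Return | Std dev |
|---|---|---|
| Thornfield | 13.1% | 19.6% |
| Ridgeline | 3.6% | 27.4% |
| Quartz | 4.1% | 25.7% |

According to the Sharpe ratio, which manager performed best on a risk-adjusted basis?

Thornfield: Sharpe ratio = (13.1% − 2.7%) / 19.6% = 0.531
Ridgeline: Sharpe ratio = (3.6% − 2.7%) / 27.4% = 0.033
Quartz: Sharpe ratio = (4.1% − 2.7%) / 25.7% = 0.054
Highest: Thornfield (0.531).

Thornfield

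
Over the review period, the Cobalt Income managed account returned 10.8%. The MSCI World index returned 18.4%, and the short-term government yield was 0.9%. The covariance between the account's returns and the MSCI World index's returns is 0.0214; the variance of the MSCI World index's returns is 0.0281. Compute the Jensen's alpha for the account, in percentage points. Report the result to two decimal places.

β = Cov / Var = 0.0214 / 0.0281 = 0.7616
E[R] = Rf + β(Rm − Rf) = 0.9% + 0.7616 × (18.4% − 0.9%) = 14.2280%
α = Rp − E[R] = 10.8% − 14.2280% = -3.4280

-3.43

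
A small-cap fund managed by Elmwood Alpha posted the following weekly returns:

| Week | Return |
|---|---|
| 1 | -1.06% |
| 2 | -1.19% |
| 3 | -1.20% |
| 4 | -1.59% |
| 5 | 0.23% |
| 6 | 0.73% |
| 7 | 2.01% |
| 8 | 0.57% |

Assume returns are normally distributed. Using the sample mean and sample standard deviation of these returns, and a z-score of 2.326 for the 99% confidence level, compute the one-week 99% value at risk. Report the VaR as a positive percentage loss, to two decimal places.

3.13

r̄ = (-1.06 − 1.19 − 1.2 − 1.59 + 0.23 + 0.73 + 2.01 + 0.57) / 8 = -0.1875%
Σ(r − r̄)² = 11.1774; sample σ = √(11.1774/7) = 1.2636%
VaR = −(r̄ − z·σ) = −(-0.1875 − 2.326 × 1.2636) = −(-3.1266) = 3.1266%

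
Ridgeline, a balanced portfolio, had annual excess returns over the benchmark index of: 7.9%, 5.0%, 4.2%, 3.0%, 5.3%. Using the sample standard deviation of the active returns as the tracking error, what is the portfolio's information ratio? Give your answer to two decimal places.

2.81

Mean return μ = 25.40 / 5 = 5.0800%
Σ(r − μ)² = (7.9 − 5.0800)² + (5 − 5.0800)² + (4.2 − 5.0800)² + … = 13.1080
sample σ = √(13.1080 / 4) = √3.2770 = 1.8102%
IR = μ / tracking error = 5.0800 / 1.8102 = 2.8063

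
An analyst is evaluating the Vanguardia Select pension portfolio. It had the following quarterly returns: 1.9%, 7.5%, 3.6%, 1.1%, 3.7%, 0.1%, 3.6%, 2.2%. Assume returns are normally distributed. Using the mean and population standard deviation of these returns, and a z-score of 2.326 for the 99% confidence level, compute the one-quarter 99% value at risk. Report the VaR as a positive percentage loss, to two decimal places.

r̄ = (1.9 + 7.5 + 3.6 + 1.1 + 3.7 + 0.1 + 3.6 + 2.2) / 8 = 23.70 / 8 = 2.9625%
Σ(r − r̄)² = 35.3188; population σ = √(35.3188/8) = 2.1012%
VaR = −(r̄ − z·σ) = −(2.9625 − 2.326 × 2.1012) = −(-1.9249) = 1.9249%

1.92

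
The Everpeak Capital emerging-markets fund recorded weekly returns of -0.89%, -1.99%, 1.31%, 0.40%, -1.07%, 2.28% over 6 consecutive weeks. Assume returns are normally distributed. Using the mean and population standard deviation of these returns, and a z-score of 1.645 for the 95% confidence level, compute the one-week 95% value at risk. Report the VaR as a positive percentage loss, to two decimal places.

2.41

r̄ = (-0.89 − 1.99 + 1.31 + 0.4 − 1.07 + 2.28) / 6 = 0.0067%
Σ(r − r̄)² = (-0.89 − 0.0067)² + (-1.99 − 0.0067)² + … = 12.9713
population σ = √(12.9713 / 6) = √2.1619 = 1.4703%
VaR = −(r̄ − z·σ) = −(0.0067 − 1.645 × 1.4703) = −(-2.4119) = 2.4119%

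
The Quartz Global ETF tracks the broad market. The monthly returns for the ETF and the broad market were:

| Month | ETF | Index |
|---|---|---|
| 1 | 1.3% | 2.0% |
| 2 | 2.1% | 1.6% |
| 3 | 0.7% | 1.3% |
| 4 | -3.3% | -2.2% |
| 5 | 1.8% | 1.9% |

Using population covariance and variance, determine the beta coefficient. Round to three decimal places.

r̄p = 0.5200%,  r̄m = 0.9200%
Cov = Σ(rp − r̄p)(rm − r̄m) / 5 = 3.0316
Var(rm) = Σ(rm − r̄m)² / 5 = 2.4936
β = Cov / Var = 3.0316 / 2.4936 = 1.2158

1.216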